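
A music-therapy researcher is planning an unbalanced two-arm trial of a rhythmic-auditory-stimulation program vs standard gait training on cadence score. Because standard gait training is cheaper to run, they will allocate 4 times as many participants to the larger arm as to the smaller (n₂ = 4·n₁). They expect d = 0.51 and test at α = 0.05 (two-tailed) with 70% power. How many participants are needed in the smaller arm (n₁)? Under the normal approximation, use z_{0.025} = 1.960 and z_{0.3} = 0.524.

With allocation ratio k = n₂/n₁ = 4, Var(x̄₁−x̄₂) = σ²(1/n₁ + 1/(k·n₁)) = σ²·(k+1)/(k·n₁).
So n₁ = (1 + 1/k)·((z_{α/2} + z_β)/d)² = 1.250 × (2.484/0.51)².
n₁ = 1.250 × 23.72 = 29.7.
Round up: n₁ = 30, giving n₂ = 4 × 30 = 120.

n₁ = 30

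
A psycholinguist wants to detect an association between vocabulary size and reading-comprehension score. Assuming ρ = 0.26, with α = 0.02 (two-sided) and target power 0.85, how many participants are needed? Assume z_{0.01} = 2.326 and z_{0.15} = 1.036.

n = 163

Fisher's z: C = ½·ln((1+r)/(1−r)) = ½·ln(1.7027) = 0.2661.
n = ((z_{α/2} + z_β)/C)² + 3.
(2.326 + 1.036) / 0.2661 = 3.362 / 0.2661 = 12.634.
n = 12.634² + 3 = 159.63 + 3 = 162.6.
Round up.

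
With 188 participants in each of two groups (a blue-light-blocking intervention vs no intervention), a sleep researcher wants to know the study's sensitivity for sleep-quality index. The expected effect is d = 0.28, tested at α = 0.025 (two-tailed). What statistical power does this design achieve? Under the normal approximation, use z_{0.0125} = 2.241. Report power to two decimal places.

For two equal groups, power = Φ(d·√(n/2) − z_{α/2}).
d·√(n/2) = 0.28 × √(188/2) = 0.28 × 9.695 = 2.715.
z_β = 2.715 − 2.241 = 0.474.
Power = Φ(0.474) = 0.682.

power ≈ 0.68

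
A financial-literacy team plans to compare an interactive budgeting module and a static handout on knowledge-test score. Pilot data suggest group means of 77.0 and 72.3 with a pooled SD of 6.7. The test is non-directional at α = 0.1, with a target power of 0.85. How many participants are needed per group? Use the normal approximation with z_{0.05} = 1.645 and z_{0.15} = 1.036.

Cohen's d = |M₁ − M₂| / SD_pooled = |77.0 − 72.3| / 6.7 = 4.7 / 6.7 = 0.701.
For two independent groups with equal n: n = 2·((z_{α/2} + z_β) / d)².
z_{α/2} + z_β = 1.645 + 1.036 = 2.681.
n = 2 × (2.681 / 0.701)² = 2 × 3.825² = 2 × 14.63 = 29.3.
Round up to the next whole participant.

n = 30 per group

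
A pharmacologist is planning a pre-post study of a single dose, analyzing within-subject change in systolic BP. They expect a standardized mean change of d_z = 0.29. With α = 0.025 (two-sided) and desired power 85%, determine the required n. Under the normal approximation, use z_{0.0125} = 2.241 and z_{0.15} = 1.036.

For a paired (one-sample on differences) test: n = ((z_{α/2} + z_β) / d)².
z_{α/2} + z_β = 2.241 + 1.036 = 3.277.
n = (3.277 / 0.29)² = 11.300² = 127.69.
Round up.

n = 128 pairs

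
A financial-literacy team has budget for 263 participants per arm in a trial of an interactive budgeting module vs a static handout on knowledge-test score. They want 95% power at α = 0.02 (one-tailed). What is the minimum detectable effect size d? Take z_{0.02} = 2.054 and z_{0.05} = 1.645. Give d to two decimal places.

For two independent groups of n = 263 each: d_min = (z_{α} + z_β)·√(2/n).
z-sum = 2.054 + 1.645 = 3.699.
d_min = 3.699 × √(2/263) = 3.699 × 0.0872 = 0.323.

d_min ≈ 0.32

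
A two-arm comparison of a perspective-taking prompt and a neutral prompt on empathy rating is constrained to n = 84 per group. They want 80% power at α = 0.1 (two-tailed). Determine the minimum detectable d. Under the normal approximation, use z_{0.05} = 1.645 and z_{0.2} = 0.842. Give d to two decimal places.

For two independent groups of n = 84 each: d_min = (z_{α/2} + z_β)·√(2/n).
z-sum = 1.645 + 0.842 = 2.487.
d_min = 2.487 × √(2/84) = 2.487 × 0.1543 = 0.384.

d_min ≈ 0.38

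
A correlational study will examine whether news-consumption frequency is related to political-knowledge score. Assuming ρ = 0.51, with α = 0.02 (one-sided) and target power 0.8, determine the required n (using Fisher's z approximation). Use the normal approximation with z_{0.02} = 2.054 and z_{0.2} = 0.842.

Fisher's z: C = ½·ln((1+r)/(1−r)) = ½·ln(3.0816) = 0.5627.
n = ((z_{α} + z_β)/C)² + 3.
(2.054 + 0.842) / 0.5627 = 2.896 / 0.5627 = 5.147.
n = 5.147² + 3 = 26.49 + 3 = 29.5.
Round up.

n = 30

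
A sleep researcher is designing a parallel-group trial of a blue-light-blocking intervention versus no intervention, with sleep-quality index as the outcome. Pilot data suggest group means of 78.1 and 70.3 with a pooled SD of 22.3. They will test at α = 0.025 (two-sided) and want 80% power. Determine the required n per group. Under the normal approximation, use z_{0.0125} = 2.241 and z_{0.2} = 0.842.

Cohen's d = |M₁ − M₂| / SD_pooled = |78.1 − 70.3| / 22.3 = 7.8 / 22.3 = 0.350.
For two independent groups with equal n: n = 2·((z_{α/2} + z_β) / d)².
z_{α/2} + z_β = 2.241 + 0.842 = 3.083.
n = 2 × (3.083 / 0.350)² = 2 × 8.809² = 2 × 77.59 = 155.2.
Round up to the next whole participant.

n = 156 per group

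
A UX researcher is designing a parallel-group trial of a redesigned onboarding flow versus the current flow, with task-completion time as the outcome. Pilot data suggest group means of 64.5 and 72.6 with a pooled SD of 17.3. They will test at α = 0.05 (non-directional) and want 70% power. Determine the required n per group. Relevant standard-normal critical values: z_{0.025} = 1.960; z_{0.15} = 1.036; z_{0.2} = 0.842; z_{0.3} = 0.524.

Cohen's d = |M₁ − M₂| / SD_pooled = |64.5 − 72.6| / 17.3 = 8.1 / 17.3 = 0.468.
For two independent groups with equal n: n = 2·((z_{α/2} + z_β) / d)².
z_{α/2} + z_β = 1.960 + 0.524 = 2.484.
n = 2 × (2.484 / 0.468)² = 2 × 5.308² = 2 × 28.17 = 56.3.
Round up to the next whole participant.

n = 57 per group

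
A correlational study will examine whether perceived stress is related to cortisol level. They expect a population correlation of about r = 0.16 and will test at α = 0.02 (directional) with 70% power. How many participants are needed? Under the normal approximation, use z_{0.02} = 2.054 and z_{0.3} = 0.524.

n = 259

Fisher's z: C = ½·ln((1+r)/(1−r)) = ½·ln(1.3810) = 0.1614.
n = ((z_{α} + z_β)/C)² + 3.
(2.054 + 0.524) / 0.1614 = 2.578 / 0.1614 = 15.973.
n = 15.973² + 3 = 255.13 + 3 = 258.1.
Round up.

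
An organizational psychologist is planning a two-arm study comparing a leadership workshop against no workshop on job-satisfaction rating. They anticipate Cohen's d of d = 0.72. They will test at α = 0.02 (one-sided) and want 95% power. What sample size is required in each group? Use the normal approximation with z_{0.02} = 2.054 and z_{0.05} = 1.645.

For two independent groups with equal n: n = 2·((z_{α} + z_β) / d)².
z_{α} + z_β = 2.054 + 1.645 = 3.699.
n = 2 × (3.699 / 0.72)² = 2 × 5.138² = 2 × 26.39 = 52.8.
Round up to the next whole participant.

n = 53 per group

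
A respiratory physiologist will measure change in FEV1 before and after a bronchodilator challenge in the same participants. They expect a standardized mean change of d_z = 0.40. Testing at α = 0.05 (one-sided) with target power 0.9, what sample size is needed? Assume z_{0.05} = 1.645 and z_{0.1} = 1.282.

n = 54 pairs

For a paired (one-sample on differences) test: n = ((z_{α} + z_β) / d)².
z_{α} + z_β = 1.645 + 1.282 = 2.927.
n = (2.927 / 0.40)² = 7.317² = 53.55.
Round up.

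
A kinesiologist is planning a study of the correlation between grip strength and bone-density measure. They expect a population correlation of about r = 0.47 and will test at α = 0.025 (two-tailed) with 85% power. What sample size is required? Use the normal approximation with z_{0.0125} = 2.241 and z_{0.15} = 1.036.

n = 45

Fisher's z: C = ½·ln((1+r)/(1−r)) = ½·ln(2.7736) = 0.5101.
n = ((z_{α/2} + z_β)/C)² + 3.
(2.241 + 1.036) / 0.5101 = 3.277 / 0.5101 = 6.424.
n = 6.424² + 3 = 41.27 + 3 = 44.3.
Round up.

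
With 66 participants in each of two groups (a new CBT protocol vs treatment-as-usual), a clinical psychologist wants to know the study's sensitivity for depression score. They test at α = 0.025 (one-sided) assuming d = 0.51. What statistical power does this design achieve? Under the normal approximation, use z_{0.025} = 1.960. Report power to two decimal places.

power ≈ 0.83

For two equal groups, power = Φ(d·√(n/2) − z_{α}).
d·√(n/2) = 0.51 × √(66/2) = 0.51 × 5.745 = 2.930.
z_β = 2.930 − 1.960 = 0.970.
Power = Φ(0.970) = 0.834.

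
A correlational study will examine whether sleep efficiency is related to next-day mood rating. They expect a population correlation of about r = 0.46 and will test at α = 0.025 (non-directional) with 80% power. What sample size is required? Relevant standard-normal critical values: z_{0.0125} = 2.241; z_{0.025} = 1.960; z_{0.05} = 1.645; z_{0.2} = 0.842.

n = 42

Fisher's z: C = ½·ln((1+r)/(1−r)) = ½·ln(2.7037) = 0.4973.
n = ((z_{α/2} + z_β)/C)² + 3.
(2.241 + 0.842) / 0.4973 = 3.083 / 0.4973 = 6.199.
n = 6.199² + 3 = 38.43 + 3 = 41.4.
Round up.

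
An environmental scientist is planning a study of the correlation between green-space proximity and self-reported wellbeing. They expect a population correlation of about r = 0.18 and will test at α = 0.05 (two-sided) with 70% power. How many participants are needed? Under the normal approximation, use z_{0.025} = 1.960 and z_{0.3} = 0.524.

Fisher's z: C = ½·ln((1+r)/(1−r)) = ½·ln(1.4390) = 0.1820.
n = ((z_{α/2} + z_β)/C)² + 3.
(1.960 + 0.524) / 0.1820 = 2.484 / 0.1820 = 13.648.
n = 13.648² + 3 = 186.28 + 3 = 189.3.
Round up.

n = 190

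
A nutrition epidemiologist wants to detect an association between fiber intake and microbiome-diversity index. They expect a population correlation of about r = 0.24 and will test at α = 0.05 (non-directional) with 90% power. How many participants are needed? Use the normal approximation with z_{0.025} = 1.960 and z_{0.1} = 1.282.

n = 179

Fisher's z: C = ½·ln((1+r)/(1−r)) = ½·ln(1.6316) = 0.2448.
n = ((z_{α/2} + z_β)/C)² + 3.
(1.960 + 1.282) / 0.2448 = 3.242 / 0.2448 = 13.243.
n = 13.243² + 3 = 175.39 + 3 = 178.4.
Round up.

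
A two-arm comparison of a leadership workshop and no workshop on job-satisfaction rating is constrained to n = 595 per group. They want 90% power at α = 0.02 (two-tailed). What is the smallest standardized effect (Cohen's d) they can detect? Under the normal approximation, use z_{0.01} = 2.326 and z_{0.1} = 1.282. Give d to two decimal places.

For two independent groups of n = 595 each: d_min = (z_{α/2} + z_β)·√(2/n).
z-sum = 2.326 + 1.282 = 3.608.
d_min = 3.608 × √(2/595) = 3.608 × 0.0580 = 0.209.

d_min ≈ 0.21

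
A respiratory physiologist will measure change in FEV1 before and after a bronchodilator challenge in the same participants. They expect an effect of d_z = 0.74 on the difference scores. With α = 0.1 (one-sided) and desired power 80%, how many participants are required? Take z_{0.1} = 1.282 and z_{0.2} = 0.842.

n = 9 pairs

For a paired (one-sample on differences) test: n = ((z_{α} + z_β) / d)².
z_{α} + z_β = 1.282 + 0.842 = 2.124.
n = (2.124 / 0.74)² = 2.870² = 8.24.
Round up.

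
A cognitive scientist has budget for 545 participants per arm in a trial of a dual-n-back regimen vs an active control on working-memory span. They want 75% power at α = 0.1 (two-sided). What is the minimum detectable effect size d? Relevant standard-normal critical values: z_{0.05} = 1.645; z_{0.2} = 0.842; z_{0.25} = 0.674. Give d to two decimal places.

d_min ≈ 0.14

For two independent groups of n = 545 each: d_min = (z_{α/2} + z_β)·√(2/n).
z-sum = 1.645 + 0.674 = 2.319.
d_min = 2.319 × √(2/545) = 2.319 × 0.0606 = 0.140.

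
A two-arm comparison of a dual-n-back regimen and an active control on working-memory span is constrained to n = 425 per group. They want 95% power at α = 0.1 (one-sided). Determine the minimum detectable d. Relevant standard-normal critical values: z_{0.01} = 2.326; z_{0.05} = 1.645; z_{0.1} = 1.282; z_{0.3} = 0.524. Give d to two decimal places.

d_min ≈ 0.20

For two independent groups of n = 425 each: d_min = (z_{α} + z_β)·√(2/n).
z-sum = 1.282 + 1.645 = 2.927.
d_min = 2.927 × √(2/425) = 2.927 × 0.0686 = 0.201.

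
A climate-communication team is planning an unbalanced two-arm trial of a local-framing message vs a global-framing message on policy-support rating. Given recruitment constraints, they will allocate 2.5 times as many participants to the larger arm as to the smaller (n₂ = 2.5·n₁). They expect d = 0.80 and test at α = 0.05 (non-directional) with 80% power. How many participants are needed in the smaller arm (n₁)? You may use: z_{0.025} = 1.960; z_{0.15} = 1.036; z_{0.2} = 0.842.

n₁ = 18

With allocation ratio k = n₂/n₁ = 2.5, Var(x̄₁−x̄₂) = σ²(1/n₁ + 1/(k·n₁)) = σ²·(k+1)/(k·n₁).
So n₁ = (1 + 1/k)·((z_{α/2} + z_β)/d)² = 1.400 × (2.802/0.80)².
n₁ = 1.400 × 12.27 = 17.2.
Round up: n₁ = 18, giving n₂ = 2.5 × 18 = 45.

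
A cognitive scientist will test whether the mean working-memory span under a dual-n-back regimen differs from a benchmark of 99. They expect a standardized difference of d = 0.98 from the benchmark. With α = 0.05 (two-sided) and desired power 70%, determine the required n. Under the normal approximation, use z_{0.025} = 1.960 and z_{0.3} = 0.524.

n = 7

For a one-sample test: n = ((z_{α/2} + z_β) / d)².
z_{α/2} + z_β = 1.960 + 0.524 = 2.484.
n = (2.484 / 0.98)² = 2.535² = 6.42.
Round up.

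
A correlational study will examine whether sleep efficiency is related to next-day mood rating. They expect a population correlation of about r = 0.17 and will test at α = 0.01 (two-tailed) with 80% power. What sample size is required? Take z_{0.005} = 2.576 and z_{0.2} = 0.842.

n = 400

Fisher's z: C = ½·ln((1+r)/(1−r)) = ½·ln(1.4096) = 0.1717.
n = ((z_{α/2} + z_β)/C)² + 3.
(2.576 + 0.842) / 0.1717 = 3.418 / 0.1717 = 19.907.
n = 19.907² + 3 = 396.28 + 3 = 399.3.
Round up.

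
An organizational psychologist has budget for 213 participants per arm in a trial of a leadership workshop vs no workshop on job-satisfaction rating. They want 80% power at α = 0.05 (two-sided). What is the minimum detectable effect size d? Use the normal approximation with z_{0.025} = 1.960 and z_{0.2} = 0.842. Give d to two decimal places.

For two independent groups of n = 213 each: d_min = (z_{α/2} + z_β)·√(2/n).
z-sum = 1.960 + 0.842 = 2.802.
d_min = 2.802 × √(2/213) = 2.802 × 0.0969 = 0.272.

d_min ≈ 0.27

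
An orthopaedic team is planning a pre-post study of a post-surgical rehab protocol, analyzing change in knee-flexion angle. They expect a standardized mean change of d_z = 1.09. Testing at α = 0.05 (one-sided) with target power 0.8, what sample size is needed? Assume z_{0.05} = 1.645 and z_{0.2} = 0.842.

For a paired (one-sample on differences) test: n = ((z_{α} + z_β) / d)².
z_{α} + z_β = 1.645 + 0.842 = 2.487.
n = (2.487 / 1.09)² = 2.282² = 5.21.
Round up.

n = 6 pairs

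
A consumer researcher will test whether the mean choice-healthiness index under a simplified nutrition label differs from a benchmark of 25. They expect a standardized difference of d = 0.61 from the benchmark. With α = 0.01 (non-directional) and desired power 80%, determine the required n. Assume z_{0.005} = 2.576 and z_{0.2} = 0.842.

For a one-sample test: n = ((z_{α/2} + z_β) / d)².
z_{α/2} + z_β = 2.576 + 0.842 = 3.418.
n = (3.418 / 0.61)² = 5.603² = 31.40.
Round up.

n = 32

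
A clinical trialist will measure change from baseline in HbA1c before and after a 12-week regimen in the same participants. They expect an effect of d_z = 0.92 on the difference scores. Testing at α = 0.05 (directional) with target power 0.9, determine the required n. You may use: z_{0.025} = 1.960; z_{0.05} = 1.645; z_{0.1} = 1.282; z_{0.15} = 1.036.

n = 11 pairs

For a paired (one-sample on differences) test: n = ((z_{α} + z_β) / d)².
z_{α} + z_β = 1.645 + 1.282 = 2.927.
n = (2.927 / 0.92)² = 3.182² = 10.12.
Round up.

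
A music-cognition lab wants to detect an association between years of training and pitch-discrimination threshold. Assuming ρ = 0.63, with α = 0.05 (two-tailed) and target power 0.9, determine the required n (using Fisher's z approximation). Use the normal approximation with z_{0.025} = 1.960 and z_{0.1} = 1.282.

n = 23

Fisher's z: C = ½·ln((1+r)/(1−r)) = ½·ln(4.4054) = 0.7414.
n = ((z_{α/2} + z_β)/C)² + 3.
(1.960 + 1.282) / 0.7414 = 3.242 / 0.7414 = 4.373.
n = 4.373² + 3 = 19.12 + 3 = 22.1.
Round up.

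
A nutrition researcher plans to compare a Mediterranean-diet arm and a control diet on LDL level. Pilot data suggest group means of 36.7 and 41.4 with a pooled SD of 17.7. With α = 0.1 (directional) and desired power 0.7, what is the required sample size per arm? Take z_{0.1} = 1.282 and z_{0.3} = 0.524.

n = 93 per group

Cohen's d = |M₁ − M₂| / SD_pooled = |36.7 − 41.4| / 17.7 = 4.7 / 17.7 = 0.266.
For two independent groups with equal n: n = 2·((z_{α} + z_β) / d)².
z_{α} + z_β = 1.282 + 0.524 = 1.806.
n = 2 × (1.806 / 0.266)² = 2 × 6.789² = 2 × 46.10 = 92.2.
Round up to the next whole participant.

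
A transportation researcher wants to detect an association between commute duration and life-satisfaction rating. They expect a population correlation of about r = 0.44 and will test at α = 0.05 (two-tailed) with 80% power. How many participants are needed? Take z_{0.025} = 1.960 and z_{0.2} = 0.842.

Fisher's z: C = ½·ln((1+r)/(1−r)) = ½·ln(2.5714) = 0.4722.
n = ((z_{α/2} + z_β)/C)² + 3.
(1.960 + 0.842) / 0.4722 = 2.802 / 0.4722 = 5.934.
n = 5.934² + 3 = 35.21 + 3 = 38.2.
Round up.

n = 39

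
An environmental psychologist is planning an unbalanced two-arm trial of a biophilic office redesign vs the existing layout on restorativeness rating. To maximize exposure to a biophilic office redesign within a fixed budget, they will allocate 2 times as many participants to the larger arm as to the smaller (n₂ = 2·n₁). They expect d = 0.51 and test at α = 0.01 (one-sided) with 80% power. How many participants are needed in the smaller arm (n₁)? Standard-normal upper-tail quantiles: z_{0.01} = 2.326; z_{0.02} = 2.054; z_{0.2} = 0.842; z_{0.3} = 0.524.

n₁ = 58

With allocation ratio k = n₂/n₁ = 2, Var(x̄₁−x̄₂) = σ²(1/n₁ + 1/(k·n₁)) = σ²·(k+1)/(k·n₁).
So n₁ = (1 + 1/k)·((z_{α} + z_β)/d)² = 1.500 × (3.168/0.51)².
n₁ = 1.500 × 38.59 = 57.9.
Round up: n₁ = 58, giving n₂ = 2 × 58 = 116.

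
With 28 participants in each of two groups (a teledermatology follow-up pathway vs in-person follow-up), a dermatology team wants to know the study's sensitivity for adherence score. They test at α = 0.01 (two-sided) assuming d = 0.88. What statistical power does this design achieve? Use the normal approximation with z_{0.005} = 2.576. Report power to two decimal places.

For two equal groups, power = Φ(d·√(n/2) − z_{α/2}).
d·√(n/2) = 0.88 × √(28/2) = 0.88 × 3.742 = 3.293.
z_β = 3.293 − 2.576 = 0.717.
Power = Φ(0.717) = 0.763.

power ≈ 0.76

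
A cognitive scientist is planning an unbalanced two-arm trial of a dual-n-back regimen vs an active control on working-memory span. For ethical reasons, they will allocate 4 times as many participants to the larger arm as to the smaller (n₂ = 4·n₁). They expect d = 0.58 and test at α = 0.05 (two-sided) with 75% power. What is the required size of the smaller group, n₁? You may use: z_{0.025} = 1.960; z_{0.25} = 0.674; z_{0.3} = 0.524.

n₁ = 26

With allocation ratio k = n₂/n₁ = 4, Var(x̄₁−x̄₂) = σ²(1/n₁ + 1/(k·n₁)) = σ²·(k+1)/(k·n₁).
So n₁ = (1 + 1/k)·((z_{α/2} + z_β)/d)² = 1.250 × (2.634/0.58)².
n₁ = 1.250 × 20.62 = 25.8.
Round up: n₁ = 26, giving n₂ = 4 × 26 = 104.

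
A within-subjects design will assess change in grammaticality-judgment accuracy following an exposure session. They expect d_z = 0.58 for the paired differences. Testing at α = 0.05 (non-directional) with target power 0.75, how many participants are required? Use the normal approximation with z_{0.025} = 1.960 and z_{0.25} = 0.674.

n = 21 pairs

For a paired (one-sample on differences) test: n = ((z_{α/2} + z_β) / d)².
z_{α/2} + z_β = 1.960 + 0.674 = 2.634.
n = (2.634 / 0.58)² = 4.541² = 20.62.
Round up.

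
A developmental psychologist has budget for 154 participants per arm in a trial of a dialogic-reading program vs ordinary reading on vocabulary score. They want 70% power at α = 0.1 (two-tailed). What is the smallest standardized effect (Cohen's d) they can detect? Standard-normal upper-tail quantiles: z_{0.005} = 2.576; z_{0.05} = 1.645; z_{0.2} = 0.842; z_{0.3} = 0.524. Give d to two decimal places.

For two independent groups of n = 154 each: d_min = (z_{α/2} + z_β)·√(2/n).
z-sum = 1.645 + 0.524 = 2.169.
d_min = 2.169 × √(2/154) = 2.169 × 0.1140 = 0.247.

d_min ≈ 0.25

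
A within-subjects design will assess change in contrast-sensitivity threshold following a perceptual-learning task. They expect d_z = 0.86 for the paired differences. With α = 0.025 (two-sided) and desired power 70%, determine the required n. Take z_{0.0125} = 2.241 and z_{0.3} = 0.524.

n = 11 pairs

For a paired (one-sample on differences) test: n = ((z_{α/2} + z_β) / d)².
z_{α/2} + z_β = 2.241 + 0.524 = 2.765.
n = (2.765 / 0.86)² = 3.215² = 10.34.
Round up.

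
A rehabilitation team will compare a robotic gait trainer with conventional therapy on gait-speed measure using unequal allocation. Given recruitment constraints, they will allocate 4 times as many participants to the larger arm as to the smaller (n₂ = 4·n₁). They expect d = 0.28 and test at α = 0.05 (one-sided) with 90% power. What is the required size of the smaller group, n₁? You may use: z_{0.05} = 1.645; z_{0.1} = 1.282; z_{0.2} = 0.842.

n₁ = 137

With allocation ratio k = n₂/n₁ = 4, Var(x̄₁−x̄₂) = σ²(1/n₁ + 1/(k·n₁)) = σ²·(k+1)/(k·n₁).
So n₁ = (1 + 1/k)·((z_{α} + z_β)/d)² = 1.250 × (2.927/0.28)².
n₁ = 1.250 × 109.28 = 136.6.
Round up: n₁ = 137, giving n₂ = 4 × 137 = 548.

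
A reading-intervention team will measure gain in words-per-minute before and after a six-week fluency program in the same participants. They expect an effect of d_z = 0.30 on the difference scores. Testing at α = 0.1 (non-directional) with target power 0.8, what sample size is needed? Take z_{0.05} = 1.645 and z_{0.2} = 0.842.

For a paired (one-sample on differences) test: n = ((z_{α/2} + z_β) / d)².
z_{α/2} + z_β = 1.645 + 0.842 = 2.487.
n = (2.487 / 0.30)² = 8.290² = 68.72.
Round up.

n = 69 pairs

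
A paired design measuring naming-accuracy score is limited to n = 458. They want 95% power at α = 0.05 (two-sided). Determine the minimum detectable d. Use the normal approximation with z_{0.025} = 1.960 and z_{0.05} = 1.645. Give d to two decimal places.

d_min ≈ 0.17

For a single sample (or paired design) of n = 458: d_min = (z_{α/2} + z_β)/√n.
z-sum = 1.960 + 1.645 = 3.605.
d_min = 3.605 / √458 = 3.605 / 21.401 = 0.168.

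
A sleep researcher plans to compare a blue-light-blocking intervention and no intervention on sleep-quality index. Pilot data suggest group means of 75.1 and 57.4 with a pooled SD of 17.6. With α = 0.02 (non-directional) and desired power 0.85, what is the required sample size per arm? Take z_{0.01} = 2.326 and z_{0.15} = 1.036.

Cohen's d = |M₁ − M₂| / SD_pooled = |75.1 − 57.4| / 17.6 = 17.7 / 17.6 = 1.006.
For two independent groups with equal n: n = 2·((z_{α/2} + z_β) / d)².
z_{α/2} + z_β = 2.326 + 1.036 = 3.362.
n = 2 × (3.362 / 1.006)² = 2 × 3.342² = 2 × 11.17 = 22.3.
Round up to the next whole participant.

n = 23 per group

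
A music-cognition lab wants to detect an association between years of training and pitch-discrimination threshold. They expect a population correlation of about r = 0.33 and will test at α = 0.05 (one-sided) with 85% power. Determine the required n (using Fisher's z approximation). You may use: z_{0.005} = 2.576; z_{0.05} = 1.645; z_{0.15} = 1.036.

Fisher's z: C = ½·ln((1+r)/(1−r)) = ½·ln(1.9851) = 0.3428.
n = ((z_{α} + z_β)/C)² + 3.
(1.645 + 1.036) / 0.3428 = 2.681 / 0.3428 = 7.821.
n = 7.821² + 3 = 61.17 + 3 = 64.2.
Round up.

n = 65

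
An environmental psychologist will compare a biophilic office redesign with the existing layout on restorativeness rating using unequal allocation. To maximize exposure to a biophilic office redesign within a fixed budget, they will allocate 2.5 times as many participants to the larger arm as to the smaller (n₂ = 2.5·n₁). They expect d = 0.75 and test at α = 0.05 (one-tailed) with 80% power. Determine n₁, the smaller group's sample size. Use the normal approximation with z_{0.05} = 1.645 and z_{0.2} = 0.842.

n₁ = 16

With allocation ratio k = n₂/n₁ = 2.5, Var(x̄₁−x̄₂) = σ²(1/n₁ + 1/(k·n₁)) = σ²·(k+1)/(k·n₁).
So n₁ = (1 + 1/k)·((z_{α} + z_β)/d)² = 1.400 × (2.487/0.75)².
n₁ = 1.400 × 11.00 = 15.4.
Round up: n₁ = 16, giving n₂ = 2.5 × 16 = 40.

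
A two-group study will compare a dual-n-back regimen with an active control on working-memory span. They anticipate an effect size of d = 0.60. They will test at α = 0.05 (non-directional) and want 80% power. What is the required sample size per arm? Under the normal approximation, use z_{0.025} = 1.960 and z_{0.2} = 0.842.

n = 44 per group

For two independent groups with equal n: n = 2·((z_{α/2} + z_β) / d)².
z_{α/2} + z_β = 1.960 + 0.842 = 2.802.
n = 2 × (2.802 / 0.60)² = 2 × 4.670² = 2 × 21.81 = 43.6.
Round up to the next whole participant.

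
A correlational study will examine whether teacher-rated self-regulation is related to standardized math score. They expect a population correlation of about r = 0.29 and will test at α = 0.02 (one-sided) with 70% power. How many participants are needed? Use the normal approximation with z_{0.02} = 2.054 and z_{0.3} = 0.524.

Fisher's z: C = ½·ln((1+r)/(1−r)) = ½·ln(1.8169) = 0.2986.
n = ((z_{α} + z_β)/C)² + 3.
(2.054 + 0.524) / 0.2986 = 2.578 / 0.2986 = 8.634.
n = 8.634² + 3 = 74.54 + 3 = 77.5.
Round up.

n = 78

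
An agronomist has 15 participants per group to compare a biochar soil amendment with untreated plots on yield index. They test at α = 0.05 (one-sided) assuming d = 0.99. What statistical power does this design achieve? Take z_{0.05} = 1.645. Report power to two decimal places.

power ≈ 0.86

For two equal groups, power = Φ(d·√(n/2) − z_{α}).
d·√(n/2) = 0.99 × √(15/2) = 0.99 × 2.739 = 2.711.
z_β = 2.711 − 1.645 = 1.066.
Power = Φ(1.066) = 0.857.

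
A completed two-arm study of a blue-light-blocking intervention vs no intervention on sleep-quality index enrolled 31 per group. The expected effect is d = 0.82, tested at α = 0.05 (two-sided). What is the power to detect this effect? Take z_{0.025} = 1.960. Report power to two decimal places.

power ≈ 0.90

For two equal groups, power = Φ(d·√(n/2) − z_{α/2}).
d·√(n/2) = 0.82 × √(31/2) = 0.82 × 3.937 = 3.228.
z_β = 3.228 − 1.960 = 1.268.
Power = Φ(1.268) = 0.898.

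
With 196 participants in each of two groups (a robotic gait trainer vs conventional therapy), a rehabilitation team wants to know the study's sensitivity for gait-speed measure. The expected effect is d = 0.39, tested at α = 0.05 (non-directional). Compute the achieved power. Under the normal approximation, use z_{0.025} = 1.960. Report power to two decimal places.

power ≈ 0.97

For two equal groups, power = Φ(d·√(n/2) − z_{α/2}).
d·√(n/2) = 0.39 × √(196/2) = 0.39 × 9.899 = 3.861.
z_β = 3.861 − 1.960 = 1.901.
Power = Φ(1.901) = 0.971.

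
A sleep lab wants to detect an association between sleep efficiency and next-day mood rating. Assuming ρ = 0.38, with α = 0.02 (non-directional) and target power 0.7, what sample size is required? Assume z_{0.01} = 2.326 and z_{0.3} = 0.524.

Fisher's z: C = ½·ln((1+r)/(1−r)) = ½·ln(2.2258) = 0.4001.
n = ((z_{α/2} + z_β)/C)² + 3.
(2.326 + 0.524) / 0.4001 = 2.850 / 0.4001 = 7.123.
n = 7.123² + 3 = 50.74 + 3 = 53.7.
Round up.

n = 54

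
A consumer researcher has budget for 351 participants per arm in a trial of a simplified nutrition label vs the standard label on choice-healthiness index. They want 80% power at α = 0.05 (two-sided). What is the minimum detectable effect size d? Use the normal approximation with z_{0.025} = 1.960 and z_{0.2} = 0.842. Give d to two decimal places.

d_min ≈ 0.21

For two independent groups of n = 351 each: d_min = (z_{α/2} + z_β)·√(2/n).
z-sum = 1.960 + 0.842 = 2.802.
d_min = 2.802 × √(2/351) = 2.802 × 0.0755 = 0.212.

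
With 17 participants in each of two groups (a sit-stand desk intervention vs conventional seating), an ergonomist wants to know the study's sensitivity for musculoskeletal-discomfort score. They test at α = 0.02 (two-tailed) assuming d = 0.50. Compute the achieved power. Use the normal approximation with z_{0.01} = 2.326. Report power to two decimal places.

power ≈ 0.19

For two equal groups, power = Φ(d·√(n/2) − z_{α/2}).
d·√(n/2) = 0.50 × √(17/2) = 0.50 × 2.915 = 1.458.
z_β = 1.458 − 2.326 = -0.868.
Power = Φ(-0.868) = 0.193.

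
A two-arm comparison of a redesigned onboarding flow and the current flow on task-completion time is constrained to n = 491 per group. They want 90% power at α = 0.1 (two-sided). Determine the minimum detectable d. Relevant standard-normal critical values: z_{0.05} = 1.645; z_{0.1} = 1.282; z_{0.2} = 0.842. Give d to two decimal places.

d_min ≈ 0.19

For two independent groups of n = 491 each: d_min = (z_{α/2} + z_β)·√(2/n).
z-sum = 1.645 + 1.282 = 2.927.
d_min = 2.927 × √(2/491) = 2.927 × 0.0638 = 0.187.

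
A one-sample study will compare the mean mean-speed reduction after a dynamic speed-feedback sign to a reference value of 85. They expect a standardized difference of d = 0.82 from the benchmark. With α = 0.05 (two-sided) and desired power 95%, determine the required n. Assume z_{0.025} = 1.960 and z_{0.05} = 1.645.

n = 20

For a one-sample test: n = ((z_{α/2} + z_β) / d)².
z_{α/2} + z_β = 1.960 + 1.645 = 3.605.
n = (3.605 / 0.82)² = 4.396² = 19.33.
Round up.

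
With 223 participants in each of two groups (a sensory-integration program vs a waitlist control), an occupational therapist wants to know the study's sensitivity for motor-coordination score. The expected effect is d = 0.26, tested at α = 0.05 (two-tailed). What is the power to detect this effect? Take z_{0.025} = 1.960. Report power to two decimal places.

power ≈ 0.78

For two equal groups, power = Φ(d·√(n/2) − z_{α/2}).
d·√(n/2) = 0.26 × √(223/2) = 0.26 × 10.559 = 2.745.
z_β = 2.745 − 1.960 = 0.785.
Power = Φ(0.785) = 0.784.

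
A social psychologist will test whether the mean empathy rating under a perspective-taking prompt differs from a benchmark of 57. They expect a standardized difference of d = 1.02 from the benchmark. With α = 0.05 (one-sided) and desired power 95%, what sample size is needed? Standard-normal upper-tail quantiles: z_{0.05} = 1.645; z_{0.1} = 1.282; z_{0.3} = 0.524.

n = 11

For a one-sample test: n = ((z_{α} + z_β) / d)².
z_{α} + z_β = 1.645 + 1.645 = 3.290.
n = (3.290 / 1.02)² = 3.225² = 10.40.
Round up.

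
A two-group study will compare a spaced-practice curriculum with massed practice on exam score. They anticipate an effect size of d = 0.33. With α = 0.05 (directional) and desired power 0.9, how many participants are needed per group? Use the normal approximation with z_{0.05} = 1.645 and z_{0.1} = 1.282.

For two independent groups with equal n: n = 2·((z_{α} + z_β) / d)².
z_{α} + z_β = 1.645 + 1.282 = 2.927.
n = 2 × (2.927 / 0.33)² = 2 × 8.870² = 2 × 78.67 = 157.3.
Round up to the next whole participant.

n = 158 per group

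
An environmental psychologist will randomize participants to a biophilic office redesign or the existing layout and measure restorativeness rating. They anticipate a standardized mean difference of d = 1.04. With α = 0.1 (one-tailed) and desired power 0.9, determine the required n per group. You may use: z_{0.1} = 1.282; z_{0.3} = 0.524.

For two independent groups with equal n: n = 2·((z_{α} + z_β) / d)².
z_{α} + z_β = 1.282 + 1.282 = 2.564.
n = 2 × (2.564 / 1.04)² = 2 × 2.465² = 2 × 6.08 = 12.2.
Round up to the next whole participant.

n = 13 per group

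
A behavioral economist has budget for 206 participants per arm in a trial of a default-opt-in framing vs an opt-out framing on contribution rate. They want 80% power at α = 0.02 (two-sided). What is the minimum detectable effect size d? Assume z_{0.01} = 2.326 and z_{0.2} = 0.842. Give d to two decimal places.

For two independent groups of n = 206 each: d_min = (z_{α/2} + z_β)·√(2/n).
z-sum = 2.326 + 0.842 = 3.168.
d_min = 3.168 × √(2/206) = 3.168 × 0.0985 = 0.312.

d_min ≈ 0.31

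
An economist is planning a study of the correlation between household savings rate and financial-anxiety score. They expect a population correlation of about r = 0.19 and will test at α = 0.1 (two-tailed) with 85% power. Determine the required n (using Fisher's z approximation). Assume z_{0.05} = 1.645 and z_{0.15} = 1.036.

n = 198

Fisher's z: C = ½·ln((1+r)/(1−r)) = ½·ln(1.4691) = 0.1923.
n = ((z_{α/2} + z_β)/C)² + 3.
(1.645 + 1.036) / 0.1923 = 2.681 / 0.1923 = 13.942.
n = 13.942² + 3 = 194.37 + 3 = 197.4.
Round up.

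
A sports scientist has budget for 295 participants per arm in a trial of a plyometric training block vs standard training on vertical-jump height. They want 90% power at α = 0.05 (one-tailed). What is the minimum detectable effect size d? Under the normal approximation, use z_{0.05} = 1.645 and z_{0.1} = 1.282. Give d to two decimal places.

For two independent groups of n = 295 each: d_min = (z_{α} + z_β)·√(2/n).
z-sum = 1.645 + 1.282 = 2.927.
d_min = 2.927 × √(2/295) = 2.927 × 0.0823 = 0.241.

d_min ≈ 0.24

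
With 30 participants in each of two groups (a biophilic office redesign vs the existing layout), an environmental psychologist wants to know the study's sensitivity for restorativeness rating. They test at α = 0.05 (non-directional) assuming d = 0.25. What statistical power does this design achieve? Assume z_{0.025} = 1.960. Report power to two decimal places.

For two equal groups, power = Φ(d·√(n/2) − z_{α/2}).
d·√(n/2) = 0.25 × √(30/2) = 0.25 × 3.873 = 0.968.
z_β = 0.968 − 1.960 = -0.992.
Power = Φ(-0.992) = 0.161.

power ≈ 0.16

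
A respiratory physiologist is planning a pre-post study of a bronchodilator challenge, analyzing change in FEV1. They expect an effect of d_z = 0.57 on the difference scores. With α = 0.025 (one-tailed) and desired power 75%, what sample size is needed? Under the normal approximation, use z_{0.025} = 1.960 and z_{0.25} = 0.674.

n = 22 pairs

For a paired (one-sample on differences) test: n = ((z_{α} + z_β) / d)².
z_{α} + z_β = 1.960 + 0.674 = 2.634.
n = (2.634 / 0.57)² = 4.621² = 21.35.
Round up.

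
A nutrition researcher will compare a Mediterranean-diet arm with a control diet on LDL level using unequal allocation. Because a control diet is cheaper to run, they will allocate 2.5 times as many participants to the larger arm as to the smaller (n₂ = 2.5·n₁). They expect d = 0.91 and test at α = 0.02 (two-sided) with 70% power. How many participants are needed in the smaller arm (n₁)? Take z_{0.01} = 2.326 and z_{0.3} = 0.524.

With allocation ratio k = n₂/n₁ = 2.5, Var(x̄₁−x̄₂) = σ²(1/n₁ + 1/(k·n₁)) = σ²·(k+1)/(k·n₁).
So n₁ = (1 + 1/k)·((z_{α/2} + z_β)/d)² = 1.400 × (2.850/0.91)².
n₁ = 1.400 × 9.81 = 13.7.
Round up: n₁ = 14, giving n₂ = 2.5 × 14 = 35.

n₁ = 14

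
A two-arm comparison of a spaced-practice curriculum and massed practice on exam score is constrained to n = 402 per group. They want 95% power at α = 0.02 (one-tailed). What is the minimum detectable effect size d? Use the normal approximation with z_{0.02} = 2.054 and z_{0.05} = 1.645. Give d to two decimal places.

d_min ≈ 0.26

For two independent groups of n = 402 each: d_min = (z_{α} + z_β)·√(2/n).
z-sum = 2.054 + 1.645 = 3.699.
d_min = 3.699 × √(2/402) = 3.699 × 0.0705 = 0.261.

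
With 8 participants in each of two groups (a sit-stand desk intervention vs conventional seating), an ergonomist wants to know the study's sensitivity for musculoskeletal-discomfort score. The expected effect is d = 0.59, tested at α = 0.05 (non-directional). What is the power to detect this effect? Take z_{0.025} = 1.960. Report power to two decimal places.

For two equal groups, power = Φ(d·√(n/2) − z_{α/2}).
d·√(n/2) = 0.59 × √(8/2) = 0.59 × 2.000 = 1.180.
z_β = 1.180 − 1.960 = -0.780.
Power = Φ(-0.780) = 0.218.

power ≈ 0.22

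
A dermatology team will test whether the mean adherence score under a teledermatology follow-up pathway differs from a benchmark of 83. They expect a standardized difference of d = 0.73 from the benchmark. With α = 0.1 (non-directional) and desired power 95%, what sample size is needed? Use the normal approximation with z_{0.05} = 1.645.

For a one-sample test: n = ((z_{α/2} + z_β) / d)².
z_{α/2} + z_β = 1.645 + 1.645 = 3.290.
n = (3.290 / 0.73)² = 4.507² = 20.31.
Round up.

n = 21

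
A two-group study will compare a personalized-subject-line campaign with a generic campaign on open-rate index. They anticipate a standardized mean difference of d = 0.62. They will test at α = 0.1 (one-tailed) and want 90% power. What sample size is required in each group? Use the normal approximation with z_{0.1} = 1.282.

For two independent groups with equal n: n = 2·((z_{α} + z_β) / d)².
z_{α} + z_β = 1.282 + 1.282 = 2.564.
n = 2 × (2.564 / 0.62)² = 2 × 4.135² = 2 × 17.10 = 34.2.
Round up to the next whole participant.

n = 35 per group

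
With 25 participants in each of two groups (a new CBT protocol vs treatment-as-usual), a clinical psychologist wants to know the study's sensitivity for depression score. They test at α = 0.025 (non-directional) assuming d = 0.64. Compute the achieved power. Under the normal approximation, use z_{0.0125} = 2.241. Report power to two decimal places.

power ≈ 0.51

For two equal groups, power = Φ(d·√(n/2) − z_{α/2}).
d·√(n/2) = 0.64 × √(25/2) = 0.64 × 3.536 = 2.263.
z_β = 2.263 − 2.241 = 0.022.
Power = Φ(0.022) = 0.509.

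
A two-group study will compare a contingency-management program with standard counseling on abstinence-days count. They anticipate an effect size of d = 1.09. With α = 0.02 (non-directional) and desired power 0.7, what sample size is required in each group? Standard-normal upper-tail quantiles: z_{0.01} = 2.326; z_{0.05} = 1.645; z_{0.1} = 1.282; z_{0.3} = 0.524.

n = 14 per group

For two independent groups with equal n: n = 2·((z_{α/2} + z_β) / d)².
z_{α/2} + z_β = 2.326 + 0.524 = 2.850.
n = 2 × (2.850 / 1.09)² = 2 × 2.615² = 2 × 6.84 = 13.7.
Round up to the next whole participant.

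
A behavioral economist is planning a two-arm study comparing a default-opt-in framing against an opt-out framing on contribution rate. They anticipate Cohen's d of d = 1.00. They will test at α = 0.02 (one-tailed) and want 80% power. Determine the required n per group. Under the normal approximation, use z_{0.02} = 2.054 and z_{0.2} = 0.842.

n = 17 per group

For two independent groups with equal n: n = 2·((z_{α} + z_β) / d)².
z_{α} + z_β = 2.054 + 0.842 = 2.896.
n = 2 × (2.896 / 1.00)² = 2 × 2.896² = 2 × 8.39 = 16.8.
Round up to the next whole participant.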